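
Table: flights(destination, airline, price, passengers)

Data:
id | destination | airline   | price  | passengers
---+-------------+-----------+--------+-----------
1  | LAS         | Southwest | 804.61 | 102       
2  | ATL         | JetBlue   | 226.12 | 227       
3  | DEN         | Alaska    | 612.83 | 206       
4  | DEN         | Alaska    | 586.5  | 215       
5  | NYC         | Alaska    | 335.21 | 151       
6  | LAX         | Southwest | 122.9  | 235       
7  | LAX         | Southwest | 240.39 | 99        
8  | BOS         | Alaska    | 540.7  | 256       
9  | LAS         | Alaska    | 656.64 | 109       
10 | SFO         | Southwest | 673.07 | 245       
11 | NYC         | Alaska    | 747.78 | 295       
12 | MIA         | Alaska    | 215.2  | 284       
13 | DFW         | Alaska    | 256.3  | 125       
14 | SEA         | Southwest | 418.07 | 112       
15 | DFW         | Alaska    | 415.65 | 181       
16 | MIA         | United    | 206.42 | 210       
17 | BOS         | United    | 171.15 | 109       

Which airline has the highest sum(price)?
SELECT airline, SUM(price) as val
FROM flights
GROUP BY airline
ORDER BY val DESC
LIMIT 1

Result: Alaska with sum(price) = 4366.81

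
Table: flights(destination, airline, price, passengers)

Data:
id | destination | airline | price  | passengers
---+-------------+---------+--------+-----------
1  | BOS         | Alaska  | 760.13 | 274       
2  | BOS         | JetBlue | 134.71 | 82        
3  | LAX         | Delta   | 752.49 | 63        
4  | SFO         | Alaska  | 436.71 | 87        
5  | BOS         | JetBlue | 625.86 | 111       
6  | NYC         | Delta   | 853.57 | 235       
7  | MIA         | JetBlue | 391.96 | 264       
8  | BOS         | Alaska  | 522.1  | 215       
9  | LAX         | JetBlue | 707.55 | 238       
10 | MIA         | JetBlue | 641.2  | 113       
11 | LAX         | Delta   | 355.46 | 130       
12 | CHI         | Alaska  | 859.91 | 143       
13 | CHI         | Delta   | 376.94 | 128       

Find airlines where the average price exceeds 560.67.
SELECT airline, AVG(price)
FROM flights
GROUP BY airline
HAVING AVG(price) > 560.67

Result:
  Alaska: avg=644.71
  Delta: avg=584.62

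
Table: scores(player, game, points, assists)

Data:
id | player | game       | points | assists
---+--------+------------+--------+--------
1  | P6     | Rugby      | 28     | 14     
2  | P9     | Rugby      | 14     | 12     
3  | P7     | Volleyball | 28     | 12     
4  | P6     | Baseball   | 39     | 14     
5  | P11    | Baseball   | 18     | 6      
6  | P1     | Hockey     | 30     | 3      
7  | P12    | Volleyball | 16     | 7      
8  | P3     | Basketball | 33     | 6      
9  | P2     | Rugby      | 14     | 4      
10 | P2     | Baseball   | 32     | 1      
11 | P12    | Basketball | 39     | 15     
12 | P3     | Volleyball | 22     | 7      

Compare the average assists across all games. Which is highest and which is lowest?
SELECT game, AVG(assists)
FROM scores
GROUP BY game
ORDER BY AVG(assists)

All groups:
  Hockey: 3.00
  Baseball: 7.00
  Volleyball: 8.67
  Rugby: 10.00
  Basketball: 10.50

Highest: Basketball (10.50)
Lowest: Hockey (3.00)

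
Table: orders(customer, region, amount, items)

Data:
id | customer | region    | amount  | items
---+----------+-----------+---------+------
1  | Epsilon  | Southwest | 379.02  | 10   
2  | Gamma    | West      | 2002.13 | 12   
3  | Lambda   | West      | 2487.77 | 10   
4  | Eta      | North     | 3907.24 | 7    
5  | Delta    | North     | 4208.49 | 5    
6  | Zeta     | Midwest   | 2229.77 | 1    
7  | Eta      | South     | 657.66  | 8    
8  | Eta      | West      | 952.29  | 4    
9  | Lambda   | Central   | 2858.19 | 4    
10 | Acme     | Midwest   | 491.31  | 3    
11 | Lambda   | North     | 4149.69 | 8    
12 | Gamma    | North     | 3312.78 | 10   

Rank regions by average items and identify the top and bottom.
SELECT region, AVG(items)
FROM orders
GROUP BY region
ORDER BY AVG(items)

All groups:
  Midwest: 2.00
  Central: 4.00
  North: 7.50
  South: 8.00
  West: 8.67
  Southwest: 10.00

Highest: Southwest (10.00)
Lowest: Midwest (2.00)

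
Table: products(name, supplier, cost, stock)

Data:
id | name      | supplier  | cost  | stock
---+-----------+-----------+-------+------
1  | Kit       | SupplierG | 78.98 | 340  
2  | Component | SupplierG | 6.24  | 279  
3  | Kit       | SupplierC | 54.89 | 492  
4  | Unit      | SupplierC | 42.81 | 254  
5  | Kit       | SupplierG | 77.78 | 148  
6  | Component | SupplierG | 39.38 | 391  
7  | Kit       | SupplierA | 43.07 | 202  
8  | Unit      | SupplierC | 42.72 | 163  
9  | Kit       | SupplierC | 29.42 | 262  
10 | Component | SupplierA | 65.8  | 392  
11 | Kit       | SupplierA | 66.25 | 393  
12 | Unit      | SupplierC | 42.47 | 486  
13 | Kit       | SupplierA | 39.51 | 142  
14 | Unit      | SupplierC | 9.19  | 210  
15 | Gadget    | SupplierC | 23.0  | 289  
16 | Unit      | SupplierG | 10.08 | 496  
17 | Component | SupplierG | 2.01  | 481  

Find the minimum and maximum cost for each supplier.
SELECT supplier, MIN(cost), MAX(cost)
FROM products
GROUP BY supplier

Result:
  SupplierA: min=39.51, max=66.25
  SupplierC: min=9.19, max=54.89
  SupplierG: min=2.01, max=78.98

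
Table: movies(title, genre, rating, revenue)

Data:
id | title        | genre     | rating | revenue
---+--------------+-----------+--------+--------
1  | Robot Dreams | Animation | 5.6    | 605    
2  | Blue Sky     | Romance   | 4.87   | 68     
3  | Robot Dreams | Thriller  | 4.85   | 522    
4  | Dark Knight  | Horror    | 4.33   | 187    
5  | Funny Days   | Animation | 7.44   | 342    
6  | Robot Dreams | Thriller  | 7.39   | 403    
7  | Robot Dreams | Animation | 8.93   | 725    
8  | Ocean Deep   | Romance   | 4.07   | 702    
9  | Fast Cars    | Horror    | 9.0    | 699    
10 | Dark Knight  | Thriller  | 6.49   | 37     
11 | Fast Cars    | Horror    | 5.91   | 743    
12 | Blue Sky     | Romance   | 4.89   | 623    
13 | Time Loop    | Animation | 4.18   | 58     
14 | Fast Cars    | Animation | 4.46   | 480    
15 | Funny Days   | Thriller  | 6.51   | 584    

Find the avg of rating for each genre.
SELECT genre, AVG(rating) as result
FROM movies
GROUP BY genre

Result:
  Animation: 6.12
  Horror: 6.41
  Romance: 4.61
  Thriller: 6.31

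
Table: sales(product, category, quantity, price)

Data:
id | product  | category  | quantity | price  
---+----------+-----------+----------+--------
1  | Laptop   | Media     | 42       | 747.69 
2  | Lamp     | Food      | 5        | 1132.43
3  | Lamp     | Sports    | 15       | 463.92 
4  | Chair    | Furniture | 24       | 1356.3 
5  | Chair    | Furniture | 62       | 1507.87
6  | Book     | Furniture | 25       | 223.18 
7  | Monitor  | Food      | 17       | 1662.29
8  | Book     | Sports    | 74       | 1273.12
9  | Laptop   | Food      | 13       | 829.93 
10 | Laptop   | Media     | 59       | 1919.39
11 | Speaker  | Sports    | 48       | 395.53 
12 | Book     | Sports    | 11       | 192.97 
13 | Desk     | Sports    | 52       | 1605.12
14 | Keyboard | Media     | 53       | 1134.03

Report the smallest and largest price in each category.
SELECT category, MIN(price), MAX(price)
FROM sales
GROUP BY category

Result:
  Food: min=829.93, max=1662.29
  Furniture: min=223.18, max=1507.87
  Media: min=747.69, max=1919.39
  Sports: min=192.97, max=1605.12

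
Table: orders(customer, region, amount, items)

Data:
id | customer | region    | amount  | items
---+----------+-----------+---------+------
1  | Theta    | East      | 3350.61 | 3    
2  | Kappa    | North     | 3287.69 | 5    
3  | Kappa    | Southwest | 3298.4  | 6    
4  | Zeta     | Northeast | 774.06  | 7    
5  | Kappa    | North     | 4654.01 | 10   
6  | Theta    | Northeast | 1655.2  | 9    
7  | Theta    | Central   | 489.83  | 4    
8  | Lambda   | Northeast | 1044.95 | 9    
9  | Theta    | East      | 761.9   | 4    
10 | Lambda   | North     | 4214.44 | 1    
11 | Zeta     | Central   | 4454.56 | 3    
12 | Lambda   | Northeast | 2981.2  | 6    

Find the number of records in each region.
SELECT region, COUNT(*) as count
FROM orders
GROUP BY region

Result:
  Central: 2
  East: 2
  North: 3
  Northeast: 4
  Southwest: 1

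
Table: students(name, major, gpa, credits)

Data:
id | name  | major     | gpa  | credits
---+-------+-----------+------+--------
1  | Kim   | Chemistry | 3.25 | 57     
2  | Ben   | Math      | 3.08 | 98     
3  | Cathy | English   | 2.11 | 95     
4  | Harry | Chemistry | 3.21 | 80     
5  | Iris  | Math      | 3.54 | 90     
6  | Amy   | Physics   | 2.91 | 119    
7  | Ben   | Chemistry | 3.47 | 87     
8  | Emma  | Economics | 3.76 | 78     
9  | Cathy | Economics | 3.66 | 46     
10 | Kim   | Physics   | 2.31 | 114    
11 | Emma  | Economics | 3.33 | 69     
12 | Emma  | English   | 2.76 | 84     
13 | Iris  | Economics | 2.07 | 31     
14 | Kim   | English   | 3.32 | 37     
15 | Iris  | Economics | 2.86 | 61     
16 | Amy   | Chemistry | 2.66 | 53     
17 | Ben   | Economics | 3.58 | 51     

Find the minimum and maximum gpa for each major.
SELECT major, MIN(gpa), MAX(gpa)
FROM students
GROUP BY major

Result:
  Chemistry: min=2.66, max=3.47
  Economics: min=2.07, max=3.76
  English: min=2.11, max=3.32
  Math: min=3.08, max=3.54
  Physics: min=2.31, max=2.91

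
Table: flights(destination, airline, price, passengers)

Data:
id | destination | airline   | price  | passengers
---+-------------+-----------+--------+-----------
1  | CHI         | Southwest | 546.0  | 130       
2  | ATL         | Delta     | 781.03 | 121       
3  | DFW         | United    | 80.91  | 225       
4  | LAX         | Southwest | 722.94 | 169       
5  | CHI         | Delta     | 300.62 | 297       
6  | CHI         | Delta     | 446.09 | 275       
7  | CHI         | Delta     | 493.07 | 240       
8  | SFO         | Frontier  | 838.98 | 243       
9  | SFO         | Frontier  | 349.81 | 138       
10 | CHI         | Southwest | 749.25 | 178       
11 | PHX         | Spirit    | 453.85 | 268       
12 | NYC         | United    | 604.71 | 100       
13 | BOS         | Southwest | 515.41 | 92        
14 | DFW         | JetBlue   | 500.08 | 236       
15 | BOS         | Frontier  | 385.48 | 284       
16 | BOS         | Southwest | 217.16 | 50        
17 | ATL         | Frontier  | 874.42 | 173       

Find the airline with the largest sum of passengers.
SELECT airline, SUM(passengers) as val
FROM flights
GROUP BY airline
ORDER BY val DESC
LIMIT 1

Result: Delta with sum(passengers) = 933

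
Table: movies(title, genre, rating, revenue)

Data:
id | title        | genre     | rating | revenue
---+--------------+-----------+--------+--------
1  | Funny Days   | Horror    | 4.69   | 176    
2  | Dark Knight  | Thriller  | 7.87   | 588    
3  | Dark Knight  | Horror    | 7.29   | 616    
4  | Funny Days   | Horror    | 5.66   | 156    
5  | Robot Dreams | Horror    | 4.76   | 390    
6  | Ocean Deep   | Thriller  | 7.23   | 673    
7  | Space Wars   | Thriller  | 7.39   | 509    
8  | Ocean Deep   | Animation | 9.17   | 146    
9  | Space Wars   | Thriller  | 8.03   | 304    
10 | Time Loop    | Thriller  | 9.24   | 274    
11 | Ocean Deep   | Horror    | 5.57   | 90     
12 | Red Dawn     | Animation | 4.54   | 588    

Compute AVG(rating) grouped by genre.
SELECT genre, AVG(rating) as result
FROM movies
GROUP BY genre

Result:
  Animation: 6.86
  Horror: 5.59
  Thriller: 7.95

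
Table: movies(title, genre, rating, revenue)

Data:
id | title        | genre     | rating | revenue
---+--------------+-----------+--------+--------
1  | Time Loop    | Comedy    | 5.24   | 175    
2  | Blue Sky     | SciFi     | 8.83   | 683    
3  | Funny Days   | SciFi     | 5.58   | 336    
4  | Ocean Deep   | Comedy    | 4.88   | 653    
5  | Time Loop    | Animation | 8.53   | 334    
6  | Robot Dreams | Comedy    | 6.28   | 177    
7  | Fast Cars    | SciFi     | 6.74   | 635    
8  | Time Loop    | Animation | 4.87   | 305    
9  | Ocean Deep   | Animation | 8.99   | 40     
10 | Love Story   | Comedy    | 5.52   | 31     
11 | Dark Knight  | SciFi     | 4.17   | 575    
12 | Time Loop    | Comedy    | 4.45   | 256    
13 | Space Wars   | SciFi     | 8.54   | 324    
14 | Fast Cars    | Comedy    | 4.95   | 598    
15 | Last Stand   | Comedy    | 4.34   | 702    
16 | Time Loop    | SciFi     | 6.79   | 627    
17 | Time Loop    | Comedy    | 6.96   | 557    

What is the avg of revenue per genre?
SELECT genre, AVG(revenue) as result
FROM movies
GROUP BY genre

Result:
  Animation: 226.33
  Comedy: 393.63
  SciFi: 530.00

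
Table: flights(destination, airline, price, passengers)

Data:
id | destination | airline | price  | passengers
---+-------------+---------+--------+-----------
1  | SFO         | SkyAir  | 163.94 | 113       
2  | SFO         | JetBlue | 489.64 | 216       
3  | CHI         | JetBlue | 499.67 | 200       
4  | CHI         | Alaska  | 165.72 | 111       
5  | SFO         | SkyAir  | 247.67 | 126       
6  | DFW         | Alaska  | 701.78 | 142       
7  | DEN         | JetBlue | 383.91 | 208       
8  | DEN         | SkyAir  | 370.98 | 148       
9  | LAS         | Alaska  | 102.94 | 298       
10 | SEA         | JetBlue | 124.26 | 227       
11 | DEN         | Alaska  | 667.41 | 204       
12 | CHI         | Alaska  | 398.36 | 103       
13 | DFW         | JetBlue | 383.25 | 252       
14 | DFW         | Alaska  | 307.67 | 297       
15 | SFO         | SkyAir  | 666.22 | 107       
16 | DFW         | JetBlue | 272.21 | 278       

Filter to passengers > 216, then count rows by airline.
SELECT airline, COUNT(*)
FROM flights
WHERE passengers > 216
GROUP BY airline

Note: WHERE filters rows before grouping.

Result:
  Alaska: 2
  JetBlue: 3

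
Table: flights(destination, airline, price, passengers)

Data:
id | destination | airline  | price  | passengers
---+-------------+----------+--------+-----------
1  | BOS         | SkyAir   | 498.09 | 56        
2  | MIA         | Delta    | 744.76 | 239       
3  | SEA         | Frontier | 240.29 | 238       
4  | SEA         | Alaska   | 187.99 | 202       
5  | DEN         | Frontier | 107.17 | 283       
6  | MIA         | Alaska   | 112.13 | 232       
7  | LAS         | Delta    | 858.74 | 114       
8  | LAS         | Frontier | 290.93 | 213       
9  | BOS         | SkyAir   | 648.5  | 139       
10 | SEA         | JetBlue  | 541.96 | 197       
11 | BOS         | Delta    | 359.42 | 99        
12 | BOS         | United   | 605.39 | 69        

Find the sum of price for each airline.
SELECT airline, SUM(price) as result
FROM flights
GROUP BY airline

Result:
  Alaska: 300.12
  Delta: 1962.92
  Frontier: 638.39
  JetBlue: 541.96
  SkyAir: 1146.59
  United: 605.39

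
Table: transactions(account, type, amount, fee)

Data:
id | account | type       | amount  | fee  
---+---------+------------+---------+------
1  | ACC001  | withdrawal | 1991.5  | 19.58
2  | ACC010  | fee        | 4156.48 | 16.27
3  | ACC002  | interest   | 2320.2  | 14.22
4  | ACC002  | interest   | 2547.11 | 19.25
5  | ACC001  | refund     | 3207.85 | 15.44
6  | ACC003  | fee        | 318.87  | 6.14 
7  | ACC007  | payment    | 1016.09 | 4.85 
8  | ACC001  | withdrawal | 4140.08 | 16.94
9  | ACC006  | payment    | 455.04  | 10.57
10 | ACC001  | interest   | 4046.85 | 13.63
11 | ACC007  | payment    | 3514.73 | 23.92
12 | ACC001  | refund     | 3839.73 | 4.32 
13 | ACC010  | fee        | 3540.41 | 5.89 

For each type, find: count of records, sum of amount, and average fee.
SELECT type,
       COUNT(*) as cnt,
       SUM(amount) as total_amount,
       AVG(fee) as avg_fee
FROM transactions
GROUP BY type

Result:
  fee: 3 records, 8015.76 total amount, 9.43 avg fee
  interest: 3 records, 8914.16 total amount, 15.70 avg fee
  payment: 3 records, 4985.86 total amount, 13.11 avg fee
  refund: 2 records, 7047.58 total amount, 9.88 avg fee
  withdrawal: 2 records, 6131.58 total amount, 18.26 avg fee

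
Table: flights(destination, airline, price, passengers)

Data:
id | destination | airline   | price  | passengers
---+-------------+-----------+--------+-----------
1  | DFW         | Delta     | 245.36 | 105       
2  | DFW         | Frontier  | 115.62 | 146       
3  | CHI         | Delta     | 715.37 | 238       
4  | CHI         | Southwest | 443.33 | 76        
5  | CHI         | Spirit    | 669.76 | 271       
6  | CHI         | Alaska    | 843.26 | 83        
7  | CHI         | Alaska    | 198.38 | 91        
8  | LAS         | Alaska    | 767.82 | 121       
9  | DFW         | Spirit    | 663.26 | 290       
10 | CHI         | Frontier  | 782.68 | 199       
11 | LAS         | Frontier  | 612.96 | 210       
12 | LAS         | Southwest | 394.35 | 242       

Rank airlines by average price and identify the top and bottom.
SELECT airline, AVG(price)
FROM flights
GROUP BY airline
ORDER BY AVG(price)

All groups:
  Southwest: 418.84
  Delta: 480.37
  Frontier: 503.75
  Alaska: 603.15
  Spirit: 666.51

Highest: Spirit (666.51)
Lowest: Southwest (418.84)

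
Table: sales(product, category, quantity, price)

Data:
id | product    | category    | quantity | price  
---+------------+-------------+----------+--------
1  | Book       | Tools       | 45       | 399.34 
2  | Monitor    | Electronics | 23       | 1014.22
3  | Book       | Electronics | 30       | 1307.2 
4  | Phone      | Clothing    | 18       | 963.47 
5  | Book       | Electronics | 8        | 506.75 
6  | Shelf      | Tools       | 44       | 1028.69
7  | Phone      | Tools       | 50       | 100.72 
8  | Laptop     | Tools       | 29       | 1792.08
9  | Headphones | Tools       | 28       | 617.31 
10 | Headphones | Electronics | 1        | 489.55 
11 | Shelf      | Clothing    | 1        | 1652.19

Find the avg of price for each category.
SELECT category, AVG(price) as result
FROM sales
GROUP BY category

Result:
  Clothing: 1307.83
  Electronics: 829.43
  Tools: 787.63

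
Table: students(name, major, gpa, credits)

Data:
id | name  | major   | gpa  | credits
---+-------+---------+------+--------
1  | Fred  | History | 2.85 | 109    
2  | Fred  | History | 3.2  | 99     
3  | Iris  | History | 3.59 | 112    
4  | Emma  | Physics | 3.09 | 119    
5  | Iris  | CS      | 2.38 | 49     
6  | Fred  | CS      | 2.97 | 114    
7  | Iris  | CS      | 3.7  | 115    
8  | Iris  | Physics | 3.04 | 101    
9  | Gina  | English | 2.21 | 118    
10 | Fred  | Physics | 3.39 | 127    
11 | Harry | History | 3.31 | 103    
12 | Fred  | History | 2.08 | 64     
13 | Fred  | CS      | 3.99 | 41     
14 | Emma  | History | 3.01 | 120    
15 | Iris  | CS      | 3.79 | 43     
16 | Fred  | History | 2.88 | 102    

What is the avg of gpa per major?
SELECT major, AVG(gpa) as result
FROM students
GROUP BY major

Result:
  CS: 3.37
  English: 2.21
  History: 2.99
  Physics: 3.17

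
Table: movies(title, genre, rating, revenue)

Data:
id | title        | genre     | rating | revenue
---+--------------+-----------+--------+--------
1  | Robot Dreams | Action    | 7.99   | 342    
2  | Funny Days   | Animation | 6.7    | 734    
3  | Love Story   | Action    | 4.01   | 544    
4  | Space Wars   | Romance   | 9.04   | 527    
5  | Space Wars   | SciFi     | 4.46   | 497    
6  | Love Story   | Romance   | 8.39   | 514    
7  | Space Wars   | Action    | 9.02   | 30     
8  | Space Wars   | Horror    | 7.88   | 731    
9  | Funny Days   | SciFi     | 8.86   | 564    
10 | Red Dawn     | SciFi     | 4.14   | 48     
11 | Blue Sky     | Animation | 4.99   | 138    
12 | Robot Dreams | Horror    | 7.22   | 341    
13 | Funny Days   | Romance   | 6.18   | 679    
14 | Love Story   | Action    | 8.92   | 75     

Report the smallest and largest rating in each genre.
SELECT genre, MIN(rating), MAX(rating)
FROM movies
GROUP BY genre

Result:
  Action: min=4.01, max=9.02
  Animation: min=4.99, max=6.70
  Horror: min=7.22, max=7.88
  Romance: min=6.18, max=9.04
  SciFi: min=4.14, max=8.86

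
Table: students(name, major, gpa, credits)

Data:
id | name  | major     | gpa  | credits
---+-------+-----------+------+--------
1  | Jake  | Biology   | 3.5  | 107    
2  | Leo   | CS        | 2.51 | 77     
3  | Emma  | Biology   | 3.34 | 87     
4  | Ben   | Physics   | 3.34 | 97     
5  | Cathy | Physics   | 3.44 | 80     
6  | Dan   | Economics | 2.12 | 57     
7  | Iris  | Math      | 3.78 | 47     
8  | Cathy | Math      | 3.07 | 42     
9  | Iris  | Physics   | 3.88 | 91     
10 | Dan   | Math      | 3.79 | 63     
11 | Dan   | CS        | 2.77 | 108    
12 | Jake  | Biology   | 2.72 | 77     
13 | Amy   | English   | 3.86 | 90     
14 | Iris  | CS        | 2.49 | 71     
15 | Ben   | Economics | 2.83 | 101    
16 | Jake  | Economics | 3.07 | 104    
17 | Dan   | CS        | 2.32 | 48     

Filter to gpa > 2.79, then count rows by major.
SELECT major, COUNT(*)
FROM students
WHERE gpa > 2.79
GROUP BY major

Note: WHERE filters rows before grouping.

Result:
  Biology: 2
  Economics: 2
  English: 1
  Math: 3
  Physics: 3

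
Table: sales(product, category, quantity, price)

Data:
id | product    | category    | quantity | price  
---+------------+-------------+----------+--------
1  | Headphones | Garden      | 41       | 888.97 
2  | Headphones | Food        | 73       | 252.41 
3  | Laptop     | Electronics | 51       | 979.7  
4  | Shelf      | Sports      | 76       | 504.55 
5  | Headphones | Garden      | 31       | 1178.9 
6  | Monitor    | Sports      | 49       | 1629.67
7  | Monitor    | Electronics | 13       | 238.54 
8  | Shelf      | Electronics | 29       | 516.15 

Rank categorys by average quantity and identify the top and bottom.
SELECT category, AVG(quantity)
FROM sales
GROUP BY category
ORDER BY AVG(quantity)

All groups:
  Electronics: 31.00
  Garden: 36.00
  Sports: 62.50
  Food: 73.00

Highest: Food (73.00)
Lowest: Electronics (31.00)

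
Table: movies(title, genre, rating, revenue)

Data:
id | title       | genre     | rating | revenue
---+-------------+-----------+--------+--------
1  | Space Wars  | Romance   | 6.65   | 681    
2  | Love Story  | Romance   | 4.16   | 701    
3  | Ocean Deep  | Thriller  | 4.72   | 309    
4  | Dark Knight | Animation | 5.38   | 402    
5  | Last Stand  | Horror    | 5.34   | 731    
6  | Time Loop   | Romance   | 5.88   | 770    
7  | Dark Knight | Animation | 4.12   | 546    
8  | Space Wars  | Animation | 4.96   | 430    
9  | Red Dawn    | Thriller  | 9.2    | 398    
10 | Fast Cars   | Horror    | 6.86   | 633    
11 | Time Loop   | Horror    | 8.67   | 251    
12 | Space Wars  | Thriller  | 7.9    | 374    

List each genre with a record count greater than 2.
SELECT genre, COUNT(*) as cnt
FROM movies
GROUP BY genre
HAVING COUNT(*) > 2

Result:
  Animation: 3
  Horror: 3
  Romance: 3
  Thriller: 3

Note: HAVING filters groups after aggregation, WHERE filters rows before.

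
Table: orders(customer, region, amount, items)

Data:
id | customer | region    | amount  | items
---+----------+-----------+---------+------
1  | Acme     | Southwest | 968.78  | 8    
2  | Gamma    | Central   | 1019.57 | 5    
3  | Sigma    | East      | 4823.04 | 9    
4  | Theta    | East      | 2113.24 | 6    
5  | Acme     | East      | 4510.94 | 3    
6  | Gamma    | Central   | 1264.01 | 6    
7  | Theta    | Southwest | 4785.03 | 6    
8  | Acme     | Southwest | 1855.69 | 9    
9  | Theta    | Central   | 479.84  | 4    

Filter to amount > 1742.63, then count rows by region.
SELECT region, COUNT(*)
FROM orders
WHERE amount > 1742.63
GROUP BY region

Note: WHERE filters rows before grouping.

Result:
  East: 3
  Southwest: 2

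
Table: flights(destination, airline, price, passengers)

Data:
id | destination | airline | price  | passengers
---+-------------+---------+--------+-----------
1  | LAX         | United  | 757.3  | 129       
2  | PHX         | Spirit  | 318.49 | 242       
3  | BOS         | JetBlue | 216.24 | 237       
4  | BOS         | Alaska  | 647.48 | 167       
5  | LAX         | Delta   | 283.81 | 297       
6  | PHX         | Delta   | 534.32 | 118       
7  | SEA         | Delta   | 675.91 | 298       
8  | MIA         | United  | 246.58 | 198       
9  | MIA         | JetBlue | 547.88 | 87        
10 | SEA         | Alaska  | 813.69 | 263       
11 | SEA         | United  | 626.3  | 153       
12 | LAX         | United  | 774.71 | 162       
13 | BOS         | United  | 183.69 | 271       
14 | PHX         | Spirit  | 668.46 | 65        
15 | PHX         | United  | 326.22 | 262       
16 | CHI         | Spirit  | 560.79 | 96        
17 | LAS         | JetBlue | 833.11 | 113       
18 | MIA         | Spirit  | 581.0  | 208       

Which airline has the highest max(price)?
SELECT airline, MAX(price) as val
FROM flights
GROUP BY airline
ORDER BY val DESC
LIMIT 1

Result: JetBlue with max(price) = 833.11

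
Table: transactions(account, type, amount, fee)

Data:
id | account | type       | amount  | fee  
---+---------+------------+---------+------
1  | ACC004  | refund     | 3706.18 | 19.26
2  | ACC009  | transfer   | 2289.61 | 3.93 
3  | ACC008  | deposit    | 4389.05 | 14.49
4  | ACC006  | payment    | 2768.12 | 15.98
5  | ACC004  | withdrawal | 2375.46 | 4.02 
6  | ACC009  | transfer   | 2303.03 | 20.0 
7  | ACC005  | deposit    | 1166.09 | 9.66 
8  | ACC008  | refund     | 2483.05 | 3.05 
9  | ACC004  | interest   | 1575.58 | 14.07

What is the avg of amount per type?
SELECT type, AVG(amount) as result
FROM transactions
GROUP BY type

Result:
  deposit: 2777.57
  interest: 1575.58
  payment: 2768.12
  refund: 3094.62
  transfer: 2296.32
  withdrawal: 2375.46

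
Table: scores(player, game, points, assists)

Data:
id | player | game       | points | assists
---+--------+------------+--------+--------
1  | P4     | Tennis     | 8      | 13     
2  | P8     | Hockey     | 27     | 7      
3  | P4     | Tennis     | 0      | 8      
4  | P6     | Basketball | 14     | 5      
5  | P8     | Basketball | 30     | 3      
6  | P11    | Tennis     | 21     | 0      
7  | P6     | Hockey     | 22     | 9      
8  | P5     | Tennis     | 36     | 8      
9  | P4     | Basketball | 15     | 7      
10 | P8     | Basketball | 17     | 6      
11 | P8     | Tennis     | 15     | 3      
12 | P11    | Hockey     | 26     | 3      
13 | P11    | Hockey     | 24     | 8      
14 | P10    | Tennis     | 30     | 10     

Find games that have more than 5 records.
SELECT game, COUNT(*) as cnt
FROM scores
GROUP BY game
HAVING COUNT(*) > 5

Result:
  Tennis: 6

Note: HAVING filters groups after aggregation, WHERE filters rows before.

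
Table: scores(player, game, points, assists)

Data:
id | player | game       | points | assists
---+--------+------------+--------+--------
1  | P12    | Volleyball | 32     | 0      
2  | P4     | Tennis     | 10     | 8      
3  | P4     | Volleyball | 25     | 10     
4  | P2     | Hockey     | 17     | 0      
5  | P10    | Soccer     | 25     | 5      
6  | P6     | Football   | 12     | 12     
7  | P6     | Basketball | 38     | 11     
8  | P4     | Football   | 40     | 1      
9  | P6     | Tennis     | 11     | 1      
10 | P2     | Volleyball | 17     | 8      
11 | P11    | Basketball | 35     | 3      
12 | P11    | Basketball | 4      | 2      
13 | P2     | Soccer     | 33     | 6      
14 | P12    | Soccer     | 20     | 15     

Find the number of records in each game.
SELECT game, COUNT(*) as count
FROM scores
GROUP BY game

Result:
  Basketball: 3
  Football: 2
  Hockey: 1
  Soccer: 3
  Tennis: 2
  Volleyball: 3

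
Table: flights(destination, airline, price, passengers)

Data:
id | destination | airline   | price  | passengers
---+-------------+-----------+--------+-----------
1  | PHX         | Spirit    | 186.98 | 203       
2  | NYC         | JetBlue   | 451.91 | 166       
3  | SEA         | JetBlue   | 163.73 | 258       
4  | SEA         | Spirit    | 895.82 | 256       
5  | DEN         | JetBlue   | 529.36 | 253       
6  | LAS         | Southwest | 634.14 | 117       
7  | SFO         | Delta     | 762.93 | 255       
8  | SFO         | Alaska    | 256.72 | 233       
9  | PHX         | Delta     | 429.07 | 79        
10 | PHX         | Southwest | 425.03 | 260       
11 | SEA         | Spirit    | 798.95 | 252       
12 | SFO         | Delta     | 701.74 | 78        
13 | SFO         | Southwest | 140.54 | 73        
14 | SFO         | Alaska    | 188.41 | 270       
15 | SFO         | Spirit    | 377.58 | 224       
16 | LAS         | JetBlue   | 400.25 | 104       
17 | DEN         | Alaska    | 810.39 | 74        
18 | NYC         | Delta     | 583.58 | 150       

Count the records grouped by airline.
SELECT airline, COUNT(*) as count
FROM flights
GROUP BY airline

Result:
  Alaska: 3
  Delta: 4
  JetBlue: 4
  Southwest: 3
  Spirit: 4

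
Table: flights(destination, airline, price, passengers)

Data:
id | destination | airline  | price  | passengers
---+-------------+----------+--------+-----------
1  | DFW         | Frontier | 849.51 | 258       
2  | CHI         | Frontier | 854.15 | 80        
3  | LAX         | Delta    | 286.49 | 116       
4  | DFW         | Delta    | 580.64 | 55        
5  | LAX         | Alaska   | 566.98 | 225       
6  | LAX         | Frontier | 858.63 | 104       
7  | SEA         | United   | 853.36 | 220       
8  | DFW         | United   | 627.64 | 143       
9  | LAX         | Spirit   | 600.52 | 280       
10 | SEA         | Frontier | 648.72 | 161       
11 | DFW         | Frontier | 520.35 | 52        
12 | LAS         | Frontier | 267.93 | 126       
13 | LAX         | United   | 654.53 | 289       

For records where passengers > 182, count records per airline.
SELECT airline, COUNT(*)
FROM flights
WHERE passengers > 182
GROUP BY airline

Note: WHERE filters rows before grouping.

Result:
  Alaska: 1
  Frontier: 1
  Spirit: 1
  United: 2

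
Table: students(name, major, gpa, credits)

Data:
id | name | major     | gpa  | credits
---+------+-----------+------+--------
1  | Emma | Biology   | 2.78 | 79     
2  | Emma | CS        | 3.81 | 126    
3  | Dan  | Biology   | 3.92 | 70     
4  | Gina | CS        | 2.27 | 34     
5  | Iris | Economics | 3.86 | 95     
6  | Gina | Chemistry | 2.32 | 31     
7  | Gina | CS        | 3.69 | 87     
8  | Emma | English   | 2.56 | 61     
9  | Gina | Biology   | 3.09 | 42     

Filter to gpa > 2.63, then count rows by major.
SELECT major, COUNT(*)
FROM students
WHERE gpa > 2.63
GROUP BY major

Note: WHERE filters rows before grouping.

Result:
  Biology: 3
  CS: 2
  Economics: 1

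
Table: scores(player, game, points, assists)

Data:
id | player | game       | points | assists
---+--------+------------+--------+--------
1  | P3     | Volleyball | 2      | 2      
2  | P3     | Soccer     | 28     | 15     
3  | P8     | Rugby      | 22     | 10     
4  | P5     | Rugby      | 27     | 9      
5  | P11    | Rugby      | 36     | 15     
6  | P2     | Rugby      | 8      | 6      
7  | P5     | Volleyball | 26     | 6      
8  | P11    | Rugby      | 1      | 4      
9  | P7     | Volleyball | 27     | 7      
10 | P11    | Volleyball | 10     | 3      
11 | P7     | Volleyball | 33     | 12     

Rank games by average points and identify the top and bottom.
SELECT game, AVG(points)
FROM scores
GROUP BY game
ORDER BY AVG(points)

All groups:
  Rugby: 18.80
  Volleyball: 19.60
  Soccer: 28.00

Highest: Soccer (28.00)
Lowest: Rugby (18.80)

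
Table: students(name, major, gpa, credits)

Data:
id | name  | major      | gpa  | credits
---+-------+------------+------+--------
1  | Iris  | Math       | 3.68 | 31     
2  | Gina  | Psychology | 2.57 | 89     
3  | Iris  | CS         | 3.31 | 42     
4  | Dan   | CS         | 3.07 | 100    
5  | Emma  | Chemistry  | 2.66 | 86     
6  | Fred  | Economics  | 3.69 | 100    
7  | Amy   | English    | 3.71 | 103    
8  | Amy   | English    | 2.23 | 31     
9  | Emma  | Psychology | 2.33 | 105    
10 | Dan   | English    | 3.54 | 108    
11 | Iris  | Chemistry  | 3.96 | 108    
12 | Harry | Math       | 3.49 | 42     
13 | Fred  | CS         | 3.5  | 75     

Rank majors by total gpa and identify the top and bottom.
SELECT major, SUM(gpa)
FROM students
GROUP BY major
ORDER BY SUM(gpa)

All groups:
  Economics: 3.69
  Psychology: 4.90
  Chemistry: 6.62
  Math: 7.17
  English: 9.48
  CS: 9.88

Highest: CS (9.88)
Lowest: Economics (3.69)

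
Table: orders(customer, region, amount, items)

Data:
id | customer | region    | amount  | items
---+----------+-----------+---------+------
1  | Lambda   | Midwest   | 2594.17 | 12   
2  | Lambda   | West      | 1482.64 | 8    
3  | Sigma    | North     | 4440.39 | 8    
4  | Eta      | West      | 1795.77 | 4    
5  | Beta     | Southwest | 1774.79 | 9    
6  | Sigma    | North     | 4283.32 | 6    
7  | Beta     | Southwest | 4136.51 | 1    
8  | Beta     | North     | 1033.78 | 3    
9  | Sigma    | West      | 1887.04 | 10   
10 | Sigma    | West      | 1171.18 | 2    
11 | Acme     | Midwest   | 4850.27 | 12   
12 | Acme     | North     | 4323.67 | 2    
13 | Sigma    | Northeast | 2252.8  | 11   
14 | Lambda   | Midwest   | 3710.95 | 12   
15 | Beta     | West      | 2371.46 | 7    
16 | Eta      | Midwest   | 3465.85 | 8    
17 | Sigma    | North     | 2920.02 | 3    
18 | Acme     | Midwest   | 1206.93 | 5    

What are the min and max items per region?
SELECT region, MIN(items), MAX(items)
FROM orders
GROUP BY region

Result:
  Midwest: min=5, max=12
  North: min=2, max=8
  Northeast: min=11, max=11
  Southwest: min=1, max=9
  West: min=2, max=10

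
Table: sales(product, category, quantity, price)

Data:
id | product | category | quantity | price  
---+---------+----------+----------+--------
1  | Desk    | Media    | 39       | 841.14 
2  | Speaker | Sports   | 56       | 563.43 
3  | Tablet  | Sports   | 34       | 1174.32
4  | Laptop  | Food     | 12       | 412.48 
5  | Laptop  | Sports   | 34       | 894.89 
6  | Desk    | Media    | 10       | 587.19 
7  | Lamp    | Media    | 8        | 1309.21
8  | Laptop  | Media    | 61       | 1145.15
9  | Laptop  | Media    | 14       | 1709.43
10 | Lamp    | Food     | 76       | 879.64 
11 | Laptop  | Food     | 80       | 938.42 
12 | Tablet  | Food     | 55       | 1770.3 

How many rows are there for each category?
SELECT category, COUNT(*) as count
FROM sales
GROUP BY category

Result:
  Food: 4
  Media: 5
  Sports: 3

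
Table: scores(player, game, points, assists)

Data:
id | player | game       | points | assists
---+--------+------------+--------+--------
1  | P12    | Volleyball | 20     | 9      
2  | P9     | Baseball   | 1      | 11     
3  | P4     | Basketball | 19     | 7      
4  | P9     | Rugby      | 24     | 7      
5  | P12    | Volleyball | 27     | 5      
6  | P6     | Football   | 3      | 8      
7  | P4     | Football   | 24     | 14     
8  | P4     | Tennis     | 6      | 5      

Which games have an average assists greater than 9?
SELECT game, AVG(assists)
FROM scores
GROUP BY game
HAVING AVG(assists) > 9

Result:
  Baseball: avg=11.00
  Football: avg=11.00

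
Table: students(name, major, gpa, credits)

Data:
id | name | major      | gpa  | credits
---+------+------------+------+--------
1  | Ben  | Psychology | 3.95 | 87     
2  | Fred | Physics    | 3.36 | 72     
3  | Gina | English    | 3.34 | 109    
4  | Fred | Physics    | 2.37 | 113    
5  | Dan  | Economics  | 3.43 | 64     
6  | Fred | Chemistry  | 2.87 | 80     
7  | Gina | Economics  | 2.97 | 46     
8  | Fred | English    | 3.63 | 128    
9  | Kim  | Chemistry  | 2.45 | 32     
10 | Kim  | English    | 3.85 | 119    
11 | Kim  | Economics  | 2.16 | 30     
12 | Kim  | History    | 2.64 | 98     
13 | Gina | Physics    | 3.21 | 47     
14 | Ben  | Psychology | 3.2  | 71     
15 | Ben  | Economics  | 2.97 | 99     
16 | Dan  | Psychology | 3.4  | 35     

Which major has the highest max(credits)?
SELECT major, MAX(credits) as val
FROM students
GROUP BY major
ORDER BY val DESC
LIMIT 1

Result: English with max(credits) = 128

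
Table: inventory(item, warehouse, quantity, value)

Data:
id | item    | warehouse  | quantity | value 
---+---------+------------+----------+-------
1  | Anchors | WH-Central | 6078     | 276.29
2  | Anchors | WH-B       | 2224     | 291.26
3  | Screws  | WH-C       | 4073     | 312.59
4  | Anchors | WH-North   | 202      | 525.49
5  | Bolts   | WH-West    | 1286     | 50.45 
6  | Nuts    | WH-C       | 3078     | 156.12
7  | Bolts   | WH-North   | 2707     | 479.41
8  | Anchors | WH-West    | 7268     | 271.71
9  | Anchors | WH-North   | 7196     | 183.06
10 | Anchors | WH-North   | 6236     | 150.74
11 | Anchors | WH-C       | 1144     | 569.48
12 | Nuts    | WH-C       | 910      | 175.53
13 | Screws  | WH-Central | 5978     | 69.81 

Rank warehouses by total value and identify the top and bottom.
SELECT warehouse, SUM(value)
FROM inventory
GROUP BY warehouse
ORDER BY SUM(value)

All groups:
  WH-B: 291.26
  WH-West: 322.16
  WH-Central: 346.10
  WH-C: 1213.72
  WH-North: 1338.70

Highest: WH-North (1338.70)
Lowest: WH-B (291.26)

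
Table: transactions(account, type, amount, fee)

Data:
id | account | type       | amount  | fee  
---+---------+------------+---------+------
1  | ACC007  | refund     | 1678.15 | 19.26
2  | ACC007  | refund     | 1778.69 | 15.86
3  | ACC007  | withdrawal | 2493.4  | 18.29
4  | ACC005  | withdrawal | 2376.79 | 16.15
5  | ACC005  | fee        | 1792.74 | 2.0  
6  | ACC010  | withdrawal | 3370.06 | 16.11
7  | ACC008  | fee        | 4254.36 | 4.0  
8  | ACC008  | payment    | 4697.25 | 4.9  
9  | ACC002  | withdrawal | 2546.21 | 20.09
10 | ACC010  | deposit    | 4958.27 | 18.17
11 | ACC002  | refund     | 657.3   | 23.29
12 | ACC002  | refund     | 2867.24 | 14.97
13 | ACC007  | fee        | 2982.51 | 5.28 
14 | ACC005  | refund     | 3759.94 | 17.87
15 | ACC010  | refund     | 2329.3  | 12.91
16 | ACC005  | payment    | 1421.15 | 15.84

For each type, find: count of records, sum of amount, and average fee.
SELECT type,
       COUNT(*) as cnt,
       SUM(amount) as total_amount,
       AVG(fee) as avg_fee
FROM transactions
GROUP BY type

Result:
  deposit: 1 records, 4958.27 total amount, 18.17 avg fee
  fee: 3 records, 9029.61 total amount, 3.76 avg fee
  payment: 2 records, 6118.40 total amount, 10.37 avg fee
  refund: 6 records, 13070.62 total amount, 17.36 avg fee
  withdrawal: 4 records, 10786.46 total amount, 17.66 avg fee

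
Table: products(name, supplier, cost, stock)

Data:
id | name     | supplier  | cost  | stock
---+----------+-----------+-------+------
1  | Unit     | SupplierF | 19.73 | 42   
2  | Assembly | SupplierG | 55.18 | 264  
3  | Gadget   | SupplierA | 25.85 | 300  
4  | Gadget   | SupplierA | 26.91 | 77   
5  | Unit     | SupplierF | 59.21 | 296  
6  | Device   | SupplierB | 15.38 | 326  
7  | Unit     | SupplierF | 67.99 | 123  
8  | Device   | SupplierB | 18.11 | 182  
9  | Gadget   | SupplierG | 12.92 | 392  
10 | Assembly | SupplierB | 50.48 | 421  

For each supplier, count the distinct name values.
SELECT supplier, COUNT(DISTINCT name)
FROM products
GROUP BY supplier

Result:
  SupplierA: 1 distinct
  SupplierB: 2 distinct
  SupplierF: 1 distinct
  SupplierG: 2 distinct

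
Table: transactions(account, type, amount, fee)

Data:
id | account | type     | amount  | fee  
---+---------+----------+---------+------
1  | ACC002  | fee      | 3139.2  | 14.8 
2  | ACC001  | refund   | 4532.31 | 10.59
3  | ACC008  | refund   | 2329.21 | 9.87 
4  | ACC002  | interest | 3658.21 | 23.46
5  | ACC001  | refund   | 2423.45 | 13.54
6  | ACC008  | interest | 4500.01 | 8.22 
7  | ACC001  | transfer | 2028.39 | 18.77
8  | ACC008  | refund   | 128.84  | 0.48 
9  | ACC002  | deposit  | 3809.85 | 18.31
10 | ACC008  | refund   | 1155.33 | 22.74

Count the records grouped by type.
SELECT type, COUNT(*) as count
FROM transactions
GROUP BY type

Result:
  deposit: 1
  fee: 1
  interest: 2
  refund: 5
  transfer: 1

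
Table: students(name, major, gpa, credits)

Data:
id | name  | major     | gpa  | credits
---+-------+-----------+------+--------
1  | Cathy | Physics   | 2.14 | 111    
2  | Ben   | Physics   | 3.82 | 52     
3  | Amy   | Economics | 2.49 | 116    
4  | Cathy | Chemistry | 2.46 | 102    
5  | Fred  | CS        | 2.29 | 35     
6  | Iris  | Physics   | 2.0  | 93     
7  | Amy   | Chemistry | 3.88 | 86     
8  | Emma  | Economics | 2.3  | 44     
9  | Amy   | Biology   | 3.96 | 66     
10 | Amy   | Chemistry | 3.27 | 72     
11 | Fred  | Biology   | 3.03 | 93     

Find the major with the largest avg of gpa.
SELECT major, AVG(gpa) as val
FROM students
GROUP BY major
ORDER BY val DESC
LIMIT 1

Result: Biology with avg(gpa) = 3.50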